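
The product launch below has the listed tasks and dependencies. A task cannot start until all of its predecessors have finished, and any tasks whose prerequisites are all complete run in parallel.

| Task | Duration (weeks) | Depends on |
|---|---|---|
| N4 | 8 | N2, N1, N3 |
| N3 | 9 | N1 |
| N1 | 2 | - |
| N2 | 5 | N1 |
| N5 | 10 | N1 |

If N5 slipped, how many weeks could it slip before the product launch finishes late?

N1→N3→N4 = 2+9+8 = 19 sets the makespan at 19 weeks.
Longest path through N5: 12 weeks (earliest finish 12, latest finish 19).
So N5 can slip 19 − 12 = 7 weeks.

7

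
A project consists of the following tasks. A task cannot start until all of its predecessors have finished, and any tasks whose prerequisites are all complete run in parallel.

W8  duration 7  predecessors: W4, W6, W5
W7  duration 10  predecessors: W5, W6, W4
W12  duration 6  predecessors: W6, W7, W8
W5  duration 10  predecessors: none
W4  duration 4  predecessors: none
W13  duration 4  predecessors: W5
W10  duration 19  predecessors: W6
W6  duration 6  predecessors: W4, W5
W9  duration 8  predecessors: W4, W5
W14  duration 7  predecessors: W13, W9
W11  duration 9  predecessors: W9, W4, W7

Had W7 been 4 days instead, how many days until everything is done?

Baseline: W5→W6→W7→W11 = 10+6+10+9 = 35 → 35 days.
Since W7 is critical, the -6 change carries straight to that chain (now 29 days).
New critical path: W5→W6→W10 = 10+6+19 = 35 ⇒ 35 days.

35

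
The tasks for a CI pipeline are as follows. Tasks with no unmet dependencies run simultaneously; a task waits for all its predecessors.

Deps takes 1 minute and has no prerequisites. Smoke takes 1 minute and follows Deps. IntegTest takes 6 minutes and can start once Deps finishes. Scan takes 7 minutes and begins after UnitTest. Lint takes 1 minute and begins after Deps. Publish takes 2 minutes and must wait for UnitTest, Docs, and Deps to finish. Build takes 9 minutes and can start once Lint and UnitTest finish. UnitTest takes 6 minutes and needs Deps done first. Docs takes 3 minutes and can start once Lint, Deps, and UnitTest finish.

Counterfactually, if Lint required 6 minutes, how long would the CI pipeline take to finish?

16

The binding path is Deps→UnitTest→Build = 1+6+9 = 16; finish at 16 minutes.
Lint is off the critical path — its longest chain is 11 minutes, giving 5 of slack.
The binding chain switches to Deps→Lint→Build = 1+6+9 = 16; finish 16 minutes.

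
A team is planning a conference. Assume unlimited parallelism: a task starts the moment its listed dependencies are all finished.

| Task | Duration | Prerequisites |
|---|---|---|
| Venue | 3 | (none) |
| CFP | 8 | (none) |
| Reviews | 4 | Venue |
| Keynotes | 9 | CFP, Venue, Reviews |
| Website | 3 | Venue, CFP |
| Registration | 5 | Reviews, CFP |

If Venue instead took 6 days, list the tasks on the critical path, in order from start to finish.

Venue, Reviews, Keynotes

Critical path before the change: CFP→Keynotes = 8+9 = 17 giving 17 days.
Venue is off the critical path — its longest chain is 16 days, giving 1 of slack.
Now Venue→Reviews→Keynotes = 6+4+9 = 19 is longest, so the finish becomes 19 days.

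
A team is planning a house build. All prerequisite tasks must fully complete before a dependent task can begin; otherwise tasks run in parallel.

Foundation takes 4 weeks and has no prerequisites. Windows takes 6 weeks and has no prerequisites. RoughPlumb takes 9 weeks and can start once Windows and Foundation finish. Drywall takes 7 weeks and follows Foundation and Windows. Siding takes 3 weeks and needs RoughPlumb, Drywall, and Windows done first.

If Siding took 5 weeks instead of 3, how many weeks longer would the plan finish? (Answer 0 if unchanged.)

Actual critical path: Windows→RoughPlumb→Siding = 6+9+3 = 18 ⇒ 18 weeks.
Since Siding is critical, the +2 change carries straight to that chain (now 20 weeks).
That remains the longest chain; total 20 weeks.
Change in finish: 20 − 18 = +2 weeks.

2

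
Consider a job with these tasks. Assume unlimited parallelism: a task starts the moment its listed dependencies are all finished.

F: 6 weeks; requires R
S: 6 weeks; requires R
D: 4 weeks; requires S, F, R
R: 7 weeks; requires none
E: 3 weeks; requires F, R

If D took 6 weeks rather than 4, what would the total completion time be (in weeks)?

19

Actual critical path: R→S→D = 7+6+4 = 17 ⇒ 17 weeks.
D lies on that path, so at 6 weeks the path becomes 19 weeks.
No other chain overtakes it, so the finish is 19 weeks.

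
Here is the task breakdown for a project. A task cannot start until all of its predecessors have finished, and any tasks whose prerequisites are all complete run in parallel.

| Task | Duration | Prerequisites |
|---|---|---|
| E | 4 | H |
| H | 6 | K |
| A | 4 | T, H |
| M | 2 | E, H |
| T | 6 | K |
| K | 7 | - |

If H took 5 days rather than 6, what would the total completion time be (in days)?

Critical path before the change: K→H→E→M = 7+6+4+2 = 19 giving 19 days.
H lies on that path, so at 5 days the path becomes 18 days.
No other chain overtakes it, so the finish is 18 days.

18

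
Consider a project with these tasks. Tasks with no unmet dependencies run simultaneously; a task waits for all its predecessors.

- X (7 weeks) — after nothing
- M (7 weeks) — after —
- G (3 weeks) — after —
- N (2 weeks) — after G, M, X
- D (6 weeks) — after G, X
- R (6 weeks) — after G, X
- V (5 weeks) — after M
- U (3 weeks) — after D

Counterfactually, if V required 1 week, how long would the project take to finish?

Critical path before the change: X→D→U = 7+6+3 = 16 giving 16 weeks.
V has 4 weeks of float (longest path through it is 12).
That remains the longest chain; total 16 weeks.

16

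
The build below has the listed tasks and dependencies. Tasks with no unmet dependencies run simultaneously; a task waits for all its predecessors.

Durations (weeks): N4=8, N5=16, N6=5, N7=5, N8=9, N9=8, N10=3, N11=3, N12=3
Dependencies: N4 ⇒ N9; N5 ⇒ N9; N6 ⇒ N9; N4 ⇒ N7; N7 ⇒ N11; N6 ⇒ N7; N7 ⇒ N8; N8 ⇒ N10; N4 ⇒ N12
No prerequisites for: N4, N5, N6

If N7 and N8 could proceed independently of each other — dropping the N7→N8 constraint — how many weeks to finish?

24

Original critical path: N4→N7→N8→N10 = 8+5+9+3 = 25 ⇒ 25 weeks.
Without N7→N8, N8's earliest start moves from 13 to 0.
New critical path: N5→N9 = 16+8 = 24 ⇒ 24 weeks.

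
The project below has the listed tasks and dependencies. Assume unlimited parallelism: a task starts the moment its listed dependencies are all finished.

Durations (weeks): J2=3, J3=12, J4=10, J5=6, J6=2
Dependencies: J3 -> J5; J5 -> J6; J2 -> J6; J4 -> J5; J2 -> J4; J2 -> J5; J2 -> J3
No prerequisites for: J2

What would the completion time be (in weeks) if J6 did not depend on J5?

With the dependency in place, J2→J3→J5→J6 = 3+12+6+2 = 23 sets the finish at 23 weeks.
Without J5→J6, J6's earliest start moves from 21 to 3.
After: J2→J3→J5 = 3+12+6 = 21 → 21 weeks.

21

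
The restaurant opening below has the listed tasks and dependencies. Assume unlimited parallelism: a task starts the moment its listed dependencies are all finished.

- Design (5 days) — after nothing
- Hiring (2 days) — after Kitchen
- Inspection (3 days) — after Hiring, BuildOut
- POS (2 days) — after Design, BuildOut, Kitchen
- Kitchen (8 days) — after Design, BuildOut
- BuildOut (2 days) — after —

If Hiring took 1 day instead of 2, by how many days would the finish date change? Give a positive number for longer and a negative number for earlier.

-1

Actual critical path: Design→Kitchen→Hiring→Inspection = 5+8+2+3 = 18 ⇒ 18 days.
Hiring is on the critical path; changing it to 1 makes that path 17 days.
No other chain overtakes it, so the finish is 17 days.
Change in finish: 17 − 18 = -1 days.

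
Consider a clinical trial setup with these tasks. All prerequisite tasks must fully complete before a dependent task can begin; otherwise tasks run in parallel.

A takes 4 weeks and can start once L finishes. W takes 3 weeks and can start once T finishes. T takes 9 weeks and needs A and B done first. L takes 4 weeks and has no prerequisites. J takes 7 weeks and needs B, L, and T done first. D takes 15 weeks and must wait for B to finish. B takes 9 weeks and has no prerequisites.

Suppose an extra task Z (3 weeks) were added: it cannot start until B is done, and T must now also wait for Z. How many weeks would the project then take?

Originally the project takes 25 weeks.
With Z inserted, T now waits for max(A, B, Z).
New critical path: B→Z→T→J = 9+3+9+7 = 28 ⇒ 28 weeks.

28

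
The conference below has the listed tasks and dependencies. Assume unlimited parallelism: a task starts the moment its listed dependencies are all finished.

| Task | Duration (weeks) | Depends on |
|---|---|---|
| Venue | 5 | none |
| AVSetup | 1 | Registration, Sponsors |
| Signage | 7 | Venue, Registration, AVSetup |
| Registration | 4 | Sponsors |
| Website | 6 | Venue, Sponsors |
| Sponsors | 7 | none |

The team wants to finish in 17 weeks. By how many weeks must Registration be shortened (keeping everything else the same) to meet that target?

Current finish: 19 weeks; target: 17.
Registration is on every critical path, so each week cut from Registration cuts the finish by one (this holds down to a finish of 16).
Need 19 − 17 = 2 weeks off Registration → Registration becomes 2 weeks, finish becomes 17.

2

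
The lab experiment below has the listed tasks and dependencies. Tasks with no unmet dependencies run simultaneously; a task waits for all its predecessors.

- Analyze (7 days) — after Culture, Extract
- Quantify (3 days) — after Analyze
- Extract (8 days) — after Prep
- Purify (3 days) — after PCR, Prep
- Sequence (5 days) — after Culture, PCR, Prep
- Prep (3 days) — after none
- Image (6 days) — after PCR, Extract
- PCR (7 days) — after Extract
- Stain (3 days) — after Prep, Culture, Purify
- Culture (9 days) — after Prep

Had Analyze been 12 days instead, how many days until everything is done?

27

Critical path before the change: Prep→Extract→PCR→Purify→Stain = 3+8+7+3+3 = 24 giving 24 days.
The longest path through Analyze is only 22 days, so Analyze has float 2.
Now Prep→Culture→Analyze→Quantify = 3+9+12+3 = 27 is longest, so the finish becomes 27 days.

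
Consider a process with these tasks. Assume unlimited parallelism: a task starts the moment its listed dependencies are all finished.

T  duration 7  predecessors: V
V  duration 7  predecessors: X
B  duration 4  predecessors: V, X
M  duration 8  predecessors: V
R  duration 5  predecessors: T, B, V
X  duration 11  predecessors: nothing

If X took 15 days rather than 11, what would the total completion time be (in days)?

34

As given, the longest chain is X→V→T→R = 11+7+7+5 = 30, so the finish is 30 days.
Since X is critical, the +4 change carries straight to that chain (now 34 days).
No other chain overtakes it, so the finish is 34 days.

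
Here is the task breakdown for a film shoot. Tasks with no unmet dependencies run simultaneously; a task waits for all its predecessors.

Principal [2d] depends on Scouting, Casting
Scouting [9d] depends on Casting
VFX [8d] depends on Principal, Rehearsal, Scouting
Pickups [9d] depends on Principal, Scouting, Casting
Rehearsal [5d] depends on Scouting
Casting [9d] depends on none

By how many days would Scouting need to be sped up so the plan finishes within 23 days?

8

Current finish: 31 days; target: 23.
Scouting is on every critical path, so each day cut from Scouting cuts the finish by one (this holds down to a finish of 23).
Need 31 − 23 = 8 days off Scouting → Scouting becomes 1 day, finish becomes 23.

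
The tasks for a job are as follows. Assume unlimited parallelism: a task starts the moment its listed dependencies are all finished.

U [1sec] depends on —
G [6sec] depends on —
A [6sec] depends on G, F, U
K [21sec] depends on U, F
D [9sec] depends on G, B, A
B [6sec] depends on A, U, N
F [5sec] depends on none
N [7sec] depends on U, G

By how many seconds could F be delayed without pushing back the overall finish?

2

The longest chain is G→N→B→D = 6+7+6+9 = 28; overall finish 28 seconds.
The longest chain containing F totals 26 seconds.
Slack of F = 2 − 0 = 2 seconds.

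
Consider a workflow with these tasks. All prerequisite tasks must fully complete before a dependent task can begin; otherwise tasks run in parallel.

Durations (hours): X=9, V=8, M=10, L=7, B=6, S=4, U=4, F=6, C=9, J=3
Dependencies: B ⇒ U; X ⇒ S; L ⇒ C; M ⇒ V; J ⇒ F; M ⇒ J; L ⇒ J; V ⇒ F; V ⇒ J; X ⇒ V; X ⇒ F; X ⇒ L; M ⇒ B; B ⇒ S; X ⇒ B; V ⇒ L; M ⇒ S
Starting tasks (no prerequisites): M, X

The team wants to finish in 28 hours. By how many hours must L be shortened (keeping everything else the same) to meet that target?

Current finish: 34 hours; target: 28.
L is on every critical path, so each hour cut from L cuts the finish by one (this holds down to a finish of 28).
Need 34 − 28 = 6 hours off L → L becomes 1 hour, finish becomes 28.

6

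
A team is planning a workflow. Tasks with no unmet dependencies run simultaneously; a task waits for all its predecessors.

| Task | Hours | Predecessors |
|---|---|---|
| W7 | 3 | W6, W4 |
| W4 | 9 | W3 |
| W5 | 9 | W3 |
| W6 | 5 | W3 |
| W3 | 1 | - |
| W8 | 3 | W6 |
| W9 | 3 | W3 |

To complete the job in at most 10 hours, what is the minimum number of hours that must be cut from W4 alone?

Current finish: 13 hours; target: 10.
W4 is on every critical path, so each hour cut from W4 cuts the finish by one (this holds down to a finish of 10).
Need 13 − 10 = 3 hours off W4 → W4 becomes 6 hours, finish becomes 10.

3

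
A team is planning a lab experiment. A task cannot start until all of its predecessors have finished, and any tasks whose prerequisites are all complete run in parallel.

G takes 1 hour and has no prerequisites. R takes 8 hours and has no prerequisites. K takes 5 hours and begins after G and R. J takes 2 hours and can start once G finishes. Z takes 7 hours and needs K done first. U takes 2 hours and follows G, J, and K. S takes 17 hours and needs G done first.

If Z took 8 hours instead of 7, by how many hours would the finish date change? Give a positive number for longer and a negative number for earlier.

1

Baseline: R→K→Z = 8+5+7 = 20 → 20 hours.
Z is on the critical path; changing it to 8 makes that path 21 hours.
No other chain overtakes it, so the finish is 21 hours.
Change in finish: 21 − 20 = +1 hours.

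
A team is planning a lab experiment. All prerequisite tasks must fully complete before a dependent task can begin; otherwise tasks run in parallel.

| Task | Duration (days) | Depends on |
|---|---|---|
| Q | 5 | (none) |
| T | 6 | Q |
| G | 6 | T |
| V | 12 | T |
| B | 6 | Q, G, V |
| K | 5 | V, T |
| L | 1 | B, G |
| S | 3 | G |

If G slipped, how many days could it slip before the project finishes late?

Critical path: Q→T→V→B→L = 5+6+12+6+1 = 30, so the finish is 30 days.
Longest path through G: 24 days (earliest finish 17, latest finish 23).
Float = 30 − 24 = 6.

6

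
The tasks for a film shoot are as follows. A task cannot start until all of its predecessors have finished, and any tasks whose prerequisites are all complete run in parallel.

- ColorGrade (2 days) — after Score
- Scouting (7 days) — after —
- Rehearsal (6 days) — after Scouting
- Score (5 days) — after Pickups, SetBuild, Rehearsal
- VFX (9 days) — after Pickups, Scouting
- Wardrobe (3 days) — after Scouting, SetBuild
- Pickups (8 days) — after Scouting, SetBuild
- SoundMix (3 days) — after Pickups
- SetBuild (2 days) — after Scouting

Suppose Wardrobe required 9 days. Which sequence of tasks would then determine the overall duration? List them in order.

The binding path is Scouting→SetBuild→Pickups→VFX = 7+2+8+9 = 26; finish at 26 days.
Wardrobe is off the critical path — its longest chain is 12 days, giving 14 of slack.
No other chain overtakes it, so the finish is 26 days.

Scouting, SetBuild, Pickups, VFX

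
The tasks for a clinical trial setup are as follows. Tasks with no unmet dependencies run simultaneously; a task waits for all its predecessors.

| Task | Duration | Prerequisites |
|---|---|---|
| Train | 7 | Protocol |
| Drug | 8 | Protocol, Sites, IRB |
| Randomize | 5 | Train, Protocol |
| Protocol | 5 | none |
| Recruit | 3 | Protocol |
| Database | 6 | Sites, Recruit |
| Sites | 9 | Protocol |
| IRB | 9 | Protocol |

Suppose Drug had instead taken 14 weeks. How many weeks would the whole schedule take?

Baseline: Protocol→IRB→Drug = 5+9+8 = 22 → 22 weeks.
Drug is on the critical path; changing it to 14 makes that path 28 weeks.
The critical path is still Protocol→IRB→Drug; finish is now 28 weeks.

28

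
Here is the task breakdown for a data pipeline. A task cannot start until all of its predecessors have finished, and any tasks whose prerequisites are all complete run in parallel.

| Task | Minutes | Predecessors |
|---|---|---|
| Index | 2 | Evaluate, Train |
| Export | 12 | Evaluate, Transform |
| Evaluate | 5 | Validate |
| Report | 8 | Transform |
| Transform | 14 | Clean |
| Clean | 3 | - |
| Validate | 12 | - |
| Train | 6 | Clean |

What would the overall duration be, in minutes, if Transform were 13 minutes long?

As given, the longest chain is Clean→Transform→Export = 3+14+12 = 29, so the finish is 29 minutes.
Transform lies on that path, so at 13 minutes the path becomes 28 minutes.
Now Validate→Evaluate→Export = 12+5+12 = 29 is longest, so the finish becomes 29 minutes.

29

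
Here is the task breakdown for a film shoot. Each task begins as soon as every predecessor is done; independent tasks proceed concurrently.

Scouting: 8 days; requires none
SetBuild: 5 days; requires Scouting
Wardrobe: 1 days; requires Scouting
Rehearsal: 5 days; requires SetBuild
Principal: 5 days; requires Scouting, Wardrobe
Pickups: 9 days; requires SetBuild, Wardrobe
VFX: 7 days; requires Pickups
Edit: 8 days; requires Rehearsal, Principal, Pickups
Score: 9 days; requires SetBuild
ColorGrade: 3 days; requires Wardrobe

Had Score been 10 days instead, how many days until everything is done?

30

Actual critical path: Scouting→SetBuild→Pickups→Edit = 8+5+9+8 = 30 ⇒ 30 days.
Score has 8 days of float (longest path through it is 22).
The critical path is still Scouting→SetBuild→Pickups→Edit; finish is now 30 days.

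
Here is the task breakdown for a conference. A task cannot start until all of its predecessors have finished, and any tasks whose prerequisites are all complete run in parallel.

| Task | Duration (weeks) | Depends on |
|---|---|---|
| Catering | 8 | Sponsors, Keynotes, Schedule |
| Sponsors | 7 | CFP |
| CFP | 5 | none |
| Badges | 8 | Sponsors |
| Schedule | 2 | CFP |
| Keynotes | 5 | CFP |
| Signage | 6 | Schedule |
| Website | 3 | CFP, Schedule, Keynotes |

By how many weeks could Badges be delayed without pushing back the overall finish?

The longest chain is CFP→Sponsors→Catering = 5+7+8 = 20; overall finish 20 weeks.
The longest chain containing Badges totals 20 weeks.
Slack of Badges = 12 − 12 = 0 weeks.

0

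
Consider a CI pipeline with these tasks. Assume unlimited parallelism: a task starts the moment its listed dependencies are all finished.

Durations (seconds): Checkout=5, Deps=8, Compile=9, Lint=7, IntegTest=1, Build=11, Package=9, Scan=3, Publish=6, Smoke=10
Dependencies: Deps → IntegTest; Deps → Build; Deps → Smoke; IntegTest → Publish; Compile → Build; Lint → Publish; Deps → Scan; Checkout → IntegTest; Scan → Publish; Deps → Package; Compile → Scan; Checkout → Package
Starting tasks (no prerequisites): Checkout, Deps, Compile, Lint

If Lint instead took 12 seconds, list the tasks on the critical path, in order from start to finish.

Compile, Build

Actual critical path: Compile→Build = 9+11 = 20 ⇒ 20 seconds.
Lint has 7 seconds of float (longest path through it is 13).
That remains the longest chain; total 20 seconds.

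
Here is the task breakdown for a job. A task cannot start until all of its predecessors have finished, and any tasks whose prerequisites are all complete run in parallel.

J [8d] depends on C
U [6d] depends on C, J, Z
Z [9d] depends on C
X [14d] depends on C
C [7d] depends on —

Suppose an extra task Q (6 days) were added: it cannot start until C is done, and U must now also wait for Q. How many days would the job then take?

Originally the job takes 22 days.
With Q inserted, U now waits for max(C, J, Z, Q).
New critical path: C→Z→U = 7+9+6 = 22 ⇒ 22 days.

22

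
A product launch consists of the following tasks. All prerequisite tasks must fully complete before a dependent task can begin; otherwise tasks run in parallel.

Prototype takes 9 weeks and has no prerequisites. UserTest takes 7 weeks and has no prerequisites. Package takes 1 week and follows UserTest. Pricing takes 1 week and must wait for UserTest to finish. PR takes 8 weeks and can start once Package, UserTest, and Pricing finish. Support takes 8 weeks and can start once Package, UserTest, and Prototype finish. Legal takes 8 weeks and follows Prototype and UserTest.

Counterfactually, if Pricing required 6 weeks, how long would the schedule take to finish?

The binding path is Prototype→Support = 9+8 = 17; finish at 17 weeks.
Pricing is off the critical path — its longest chain is 16 weeks, giving 1 of slack.
The binding chain switches to UserTest→Pricing→PR = 7+6+8 = 21; finish 21 weeks.

21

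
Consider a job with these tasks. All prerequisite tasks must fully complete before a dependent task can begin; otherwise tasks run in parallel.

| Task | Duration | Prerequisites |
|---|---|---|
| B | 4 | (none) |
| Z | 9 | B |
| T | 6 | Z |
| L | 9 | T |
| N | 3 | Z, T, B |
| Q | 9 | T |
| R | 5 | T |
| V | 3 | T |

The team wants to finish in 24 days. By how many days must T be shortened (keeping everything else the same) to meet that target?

Current finish: 28 days; target: 24.
T is on every critical path, so each day cut from T cuts the finish by one (this holds down to a finish of 23).
Need 28 − 24 = 4 days off T → T becomes 2 days, finish becomes 24.

4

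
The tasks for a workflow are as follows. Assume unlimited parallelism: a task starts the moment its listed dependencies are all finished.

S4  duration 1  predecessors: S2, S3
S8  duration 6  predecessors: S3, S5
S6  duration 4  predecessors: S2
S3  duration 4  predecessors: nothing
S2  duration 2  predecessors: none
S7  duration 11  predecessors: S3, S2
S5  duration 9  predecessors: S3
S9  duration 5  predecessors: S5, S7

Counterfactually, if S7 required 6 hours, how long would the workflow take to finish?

The binding path is S3→S7→S9 = 4+11+5 = 20; finish at 20 hours.
S7 lies on that path, so at 6 hours the path becomes 15 hours.
New critical path: S3→S5→S8 = 4+9+6 = 19 ⇒ 19 hours.

19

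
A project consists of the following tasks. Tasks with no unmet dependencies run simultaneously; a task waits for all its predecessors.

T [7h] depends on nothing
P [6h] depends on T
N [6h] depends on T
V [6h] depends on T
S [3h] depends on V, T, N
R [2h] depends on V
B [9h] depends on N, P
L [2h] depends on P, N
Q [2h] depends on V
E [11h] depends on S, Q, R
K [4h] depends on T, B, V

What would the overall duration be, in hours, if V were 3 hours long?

The binding path is T→V→S→E = 7+6+3+11 = 27; finish at 27 hours.
V is on the critical path; changing it to 3 makes that path 24 hours.
The binding chain switches to T→N→S→E = 7+6+3+11 = 27; finish 27 hours.

27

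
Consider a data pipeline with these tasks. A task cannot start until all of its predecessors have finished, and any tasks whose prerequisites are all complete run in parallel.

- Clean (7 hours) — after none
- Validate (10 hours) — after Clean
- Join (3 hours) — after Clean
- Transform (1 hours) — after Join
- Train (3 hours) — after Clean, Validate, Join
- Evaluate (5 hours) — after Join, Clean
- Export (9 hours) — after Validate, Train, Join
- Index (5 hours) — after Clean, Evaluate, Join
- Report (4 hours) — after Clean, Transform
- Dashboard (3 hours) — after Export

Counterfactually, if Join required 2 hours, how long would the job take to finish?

Actual critical path: Clean→Validate→Train→Export→Dashboard = 7+10+3+9+3 = 32 ⇒ 32 hours.
Join is off the critical path — its longest chain is 25 hours, giving 7 of slack.
No other chain overtakes it, so the finish is 32 hours.

32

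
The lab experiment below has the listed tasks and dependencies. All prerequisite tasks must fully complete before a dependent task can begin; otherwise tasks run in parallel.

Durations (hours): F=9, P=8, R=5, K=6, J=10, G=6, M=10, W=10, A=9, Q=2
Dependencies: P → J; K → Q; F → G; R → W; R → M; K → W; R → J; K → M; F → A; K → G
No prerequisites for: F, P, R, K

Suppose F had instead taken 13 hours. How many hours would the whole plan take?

22

As given, the longest chain is F→A = 9+9 = 18, so the finish is 18 hours.
F lies on that path, so at 13 hours the path becomes 22 hours.
The critical path is still F→A; finish is now 22 hours.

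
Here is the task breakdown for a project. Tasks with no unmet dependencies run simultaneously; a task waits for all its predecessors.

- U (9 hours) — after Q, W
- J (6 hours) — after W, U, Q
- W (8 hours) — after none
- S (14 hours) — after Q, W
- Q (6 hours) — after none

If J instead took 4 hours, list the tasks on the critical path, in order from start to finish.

Critical path before the change: W→U→J = 8+9+6 = 23 giving 23 hours.
J is on the critical path; changing it to 4 makes that path 21 hours.
The binding chain switches to W→S = 8+14 = 22; finish 22 hours.

W, S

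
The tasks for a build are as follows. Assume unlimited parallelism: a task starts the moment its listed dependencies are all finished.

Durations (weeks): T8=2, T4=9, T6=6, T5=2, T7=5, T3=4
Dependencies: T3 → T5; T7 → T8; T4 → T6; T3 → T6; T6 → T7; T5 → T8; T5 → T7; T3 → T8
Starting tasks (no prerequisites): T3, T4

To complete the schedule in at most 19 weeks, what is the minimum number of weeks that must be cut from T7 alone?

Current finish: 22 weeks; target: 19.
T7 is on every critical path, so each week cut from T7 cuts the finish by one (this holds down to a finish of 18).
Need 22 − 19 = 3 weeks off T7 → T7 becomes 2 weeks, finish becomes 19.

3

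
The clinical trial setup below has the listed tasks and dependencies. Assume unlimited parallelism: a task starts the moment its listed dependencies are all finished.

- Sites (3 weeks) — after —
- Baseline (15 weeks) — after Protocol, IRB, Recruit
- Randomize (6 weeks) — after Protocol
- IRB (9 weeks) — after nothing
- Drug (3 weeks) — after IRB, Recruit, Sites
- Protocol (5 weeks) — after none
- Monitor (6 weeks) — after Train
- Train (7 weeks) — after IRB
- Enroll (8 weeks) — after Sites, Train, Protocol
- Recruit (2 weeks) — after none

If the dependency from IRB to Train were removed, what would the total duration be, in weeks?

Before: longest chain IRB→Train→Enroll = 9+7+8 = 24, finish 24.
Without IRB→Train, Train's earliest start moves from 9 to 0.
After: IRB→Baseline = 9+15 = 24 → 24 weeks.

24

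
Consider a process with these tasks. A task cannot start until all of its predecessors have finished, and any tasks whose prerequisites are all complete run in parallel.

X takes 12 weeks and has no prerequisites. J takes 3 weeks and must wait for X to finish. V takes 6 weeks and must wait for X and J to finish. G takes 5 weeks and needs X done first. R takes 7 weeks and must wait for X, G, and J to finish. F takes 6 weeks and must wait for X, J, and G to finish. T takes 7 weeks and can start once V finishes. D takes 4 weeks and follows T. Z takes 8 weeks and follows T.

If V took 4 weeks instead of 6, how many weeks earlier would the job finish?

Actual critical path: X→J→V→T→Z = 12+3+6+7+8 = 36 ⇒ 36 weeks.
V is on the critical path; changing it to 4 makes that path 34 weeks.
No other chain overtakes it, so the finish is 34 weeks.
Change in finish: 34 − 36 = -2 weeks.

2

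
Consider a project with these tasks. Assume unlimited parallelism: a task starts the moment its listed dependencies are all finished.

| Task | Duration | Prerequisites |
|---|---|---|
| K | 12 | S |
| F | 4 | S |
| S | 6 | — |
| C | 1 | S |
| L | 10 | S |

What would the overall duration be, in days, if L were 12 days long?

As given, the longest chain is S→K = 6+12 = 18, so the finish is 18 days.
The longest path through L is only 16 days, so L has float 2.
No other chain overtakes it, so the finish is 18 days.

18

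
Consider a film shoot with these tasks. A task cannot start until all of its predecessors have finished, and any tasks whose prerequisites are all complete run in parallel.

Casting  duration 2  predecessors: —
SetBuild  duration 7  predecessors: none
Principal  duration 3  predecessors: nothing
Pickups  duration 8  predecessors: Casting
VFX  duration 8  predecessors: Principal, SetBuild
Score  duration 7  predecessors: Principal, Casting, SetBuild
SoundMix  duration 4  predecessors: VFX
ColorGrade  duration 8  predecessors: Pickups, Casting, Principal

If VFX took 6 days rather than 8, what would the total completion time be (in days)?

18

The binding path is SetBuild→VFX→SoundMix = 7+8+4 = 19; finish at 19 days.
VFX is on the critical path; changing it to 6 makes that path 17 days.
Now Casting→Pickups→ColorGrade = 2+8+8 = 18 is longest, so the finish becomes 18 days.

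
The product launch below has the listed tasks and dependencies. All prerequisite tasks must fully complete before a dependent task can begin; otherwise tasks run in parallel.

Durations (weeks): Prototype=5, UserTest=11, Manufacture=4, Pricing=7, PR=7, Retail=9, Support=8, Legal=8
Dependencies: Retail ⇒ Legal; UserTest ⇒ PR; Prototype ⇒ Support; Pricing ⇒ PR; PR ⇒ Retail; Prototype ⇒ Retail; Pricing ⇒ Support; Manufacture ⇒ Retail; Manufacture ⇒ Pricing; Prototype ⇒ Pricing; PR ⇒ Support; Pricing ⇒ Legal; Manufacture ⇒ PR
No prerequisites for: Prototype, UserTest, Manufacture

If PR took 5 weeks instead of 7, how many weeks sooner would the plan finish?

As given, the longest chain is Prototype→Pricing→PR→Retail→Legal = 5+7+7+9+8 = 36, so the finish is 36 weeks.
Since PR is critical, the -2 change carries straight to that chain (now 34 weeks).
No other chain overtakes it, so the finish is 34 weeks.
Change in finish: 34 − 36 = -2 weeks.

2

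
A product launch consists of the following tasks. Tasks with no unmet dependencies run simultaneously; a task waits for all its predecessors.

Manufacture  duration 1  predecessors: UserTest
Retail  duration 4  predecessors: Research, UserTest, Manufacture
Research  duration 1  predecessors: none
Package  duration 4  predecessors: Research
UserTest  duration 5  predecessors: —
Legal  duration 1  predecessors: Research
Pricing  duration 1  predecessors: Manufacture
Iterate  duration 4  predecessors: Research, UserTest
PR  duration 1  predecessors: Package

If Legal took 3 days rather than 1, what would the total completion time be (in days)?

10

Actual critical path: UserTest→Manufacture→Retail = 5+1+4 = 10 ⇒ 10 days.
Legal is off the critical path — its longest chain is 2 days, giving 8 of slack.
That remains the longest chain; total 10 days.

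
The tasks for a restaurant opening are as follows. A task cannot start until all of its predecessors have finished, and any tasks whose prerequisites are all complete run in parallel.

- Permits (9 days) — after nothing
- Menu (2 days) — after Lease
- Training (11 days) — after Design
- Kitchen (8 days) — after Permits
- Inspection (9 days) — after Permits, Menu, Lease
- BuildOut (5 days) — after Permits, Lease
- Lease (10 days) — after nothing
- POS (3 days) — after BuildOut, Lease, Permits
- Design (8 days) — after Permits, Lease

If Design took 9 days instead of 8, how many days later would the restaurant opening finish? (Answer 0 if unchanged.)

The binding path is Lease→Design→Training = 10+8+11 = 29; finish at 29 days.
Design lies on that path, so at 9 days the path becomes 30 days.
No other chain overtakes it, so the finish is 30 days.
Change in finish: 30 − 29 = +1 days.

1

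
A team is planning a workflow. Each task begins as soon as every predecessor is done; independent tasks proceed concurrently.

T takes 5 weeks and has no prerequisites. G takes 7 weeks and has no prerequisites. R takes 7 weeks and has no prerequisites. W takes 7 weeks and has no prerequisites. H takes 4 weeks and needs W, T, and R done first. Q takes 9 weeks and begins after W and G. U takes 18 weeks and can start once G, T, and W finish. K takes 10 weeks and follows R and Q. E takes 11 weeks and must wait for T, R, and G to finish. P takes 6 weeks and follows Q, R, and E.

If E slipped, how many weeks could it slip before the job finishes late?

2

Critical path: G→Q→K = 7+9+10 = 26, so the finish is 26 weeks.
The longest chain containing E totals 24 weeks.
So E can slip 20 − 18 = 2 weeks.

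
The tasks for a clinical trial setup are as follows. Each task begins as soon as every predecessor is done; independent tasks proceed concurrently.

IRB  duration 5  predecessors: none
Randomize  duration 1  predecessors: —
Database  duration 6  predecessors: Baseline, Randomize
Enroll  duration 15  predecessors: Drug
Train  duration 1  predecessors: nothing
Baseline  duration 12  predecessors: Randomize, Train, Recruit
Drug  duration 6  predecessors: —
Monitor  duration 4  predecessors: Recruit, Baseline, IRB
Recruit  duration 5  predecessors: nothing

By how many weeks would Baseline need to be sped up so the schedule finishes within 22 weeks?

1

Current finish: 23 weeks; target: 22.
Baseline is on every critical path, so each week cut from Baseline cuts the finish by one (this holds down to a finish of 21).
Need 23 − 22 = 1 week off Baseline → Baseline becomes 11 weeks, finish becomes 22.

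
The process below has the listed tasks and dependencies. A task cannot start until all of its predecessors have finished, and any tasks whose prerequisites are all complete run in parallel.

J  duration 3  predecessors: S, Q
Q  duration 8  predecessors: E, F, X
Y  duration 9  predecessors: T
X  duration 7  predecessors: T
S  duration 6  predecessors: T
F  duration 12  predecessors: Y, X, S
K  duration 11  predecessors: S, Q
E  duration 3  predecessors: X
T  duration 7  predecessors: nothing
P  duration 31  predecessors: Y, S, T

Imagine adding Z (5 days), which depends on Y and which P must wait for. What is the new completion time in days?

Originally the job takes 47 days.
With Z inserted, P now waits for max(Y, S, T, Z).
New critical path: T→Y→Z→P = 7+9+5+31 = 52 ⇒ 52 days.

52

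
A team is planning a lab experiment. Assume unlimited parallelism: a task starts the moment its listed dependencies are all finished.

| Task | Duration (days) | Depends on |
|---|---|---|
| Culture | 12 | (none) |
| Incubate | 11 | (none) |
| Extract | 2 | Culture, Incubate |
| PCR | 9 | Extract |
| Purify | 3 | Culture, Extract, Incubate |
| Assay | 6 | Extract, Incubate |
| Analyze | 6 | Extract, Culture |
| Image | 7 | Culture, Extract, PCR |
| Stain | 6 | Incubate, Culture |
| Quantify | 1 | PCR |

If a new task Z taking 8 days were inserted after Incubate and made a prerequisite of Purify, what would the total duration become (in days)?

Originally the project takes 30 days.
With Z inserted, Purify now waits for max(Culture, Extract, Incubate, Z).
New critical path: Culture→Extract→PCR→Image = 12+2+9+7 = 30 ⇒ 30 days.

30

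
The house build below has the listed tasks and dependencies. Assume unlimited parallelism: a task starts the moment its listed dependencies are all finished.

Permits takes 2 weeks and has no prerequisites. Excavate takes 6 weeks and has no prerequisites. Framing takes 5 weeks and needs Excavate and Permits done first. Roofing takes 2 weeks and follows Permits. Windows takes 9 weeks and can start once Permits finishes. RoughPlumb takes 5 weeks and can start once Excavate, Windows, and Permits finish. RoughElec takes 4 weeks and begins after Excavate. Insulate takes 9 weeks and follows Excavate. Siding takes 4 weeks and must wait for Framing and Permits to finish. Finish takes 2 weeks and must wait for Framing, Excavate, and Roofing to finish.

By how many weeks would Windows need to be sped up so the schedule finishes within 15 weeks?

Current finish: 16 weeks; target: 15.
Windows is on every critical path, so each week cut from Windows cuts the finish by one (this holds down to a finish of 15).
Need 16 − 15 = 1 week off Windows → Windows becomes 8 weeks, finish becomes 15.

1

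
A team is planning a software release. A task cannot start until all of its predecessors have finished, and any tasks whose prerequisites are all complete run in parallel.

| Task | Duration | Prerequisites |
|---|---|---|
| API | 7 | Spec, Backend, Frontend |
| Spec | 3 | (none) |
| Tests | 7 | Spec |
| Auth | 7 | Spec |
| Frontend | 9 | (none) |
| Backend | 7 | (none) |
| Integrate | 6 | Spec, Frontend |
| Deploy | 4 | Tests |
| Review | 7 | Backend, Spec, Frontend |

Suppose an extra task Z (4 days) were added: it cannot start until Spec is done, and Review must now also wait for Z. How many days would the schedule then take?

Originally the schedule takes 16 days.
With Z inserted, Review now waits for max(Backend, Spec, Frontend, Z).
New critical path: Frontend→API = 9+7 = 16 ⇒ 16 days.

16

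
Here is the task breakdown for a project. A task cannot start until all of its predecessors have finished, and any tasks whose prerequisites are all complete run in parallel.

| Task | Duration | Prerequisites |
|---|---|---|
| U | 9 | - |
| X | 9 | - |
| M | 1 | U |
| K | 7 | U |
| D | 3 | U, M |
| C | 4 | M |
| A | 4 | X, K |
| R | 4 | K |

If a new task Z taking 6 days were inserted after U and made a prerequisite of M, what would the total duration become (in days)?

Originally the job takes 20 days.
With Z inserted, M now waits for max(U, Z).
New critical path: U→Z→M→C = 9+6+1+4 = 20 ⇒ 20 days.

20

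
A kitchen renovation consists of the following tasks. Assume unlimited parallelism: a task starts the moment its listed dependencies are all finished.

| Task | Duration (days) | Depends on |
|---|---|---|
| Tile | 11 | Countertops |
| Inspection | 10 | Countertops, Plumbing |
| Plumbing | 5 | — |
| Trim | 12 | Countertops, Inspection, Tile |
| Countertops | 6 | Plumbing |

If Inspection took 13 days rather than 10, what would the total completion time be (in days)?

36

Actual critical path: Plumbing→Countertops→Tile→Trim = 5+6+11+12 = 34 ⇒ 34 days.
The longest path through Inspection is only 33 days, so Inspection has float 1.
The binding chain switches to Plumbing→Countertops→Inspection→Trim = 5+6+13+12 = 36; finish 36 days.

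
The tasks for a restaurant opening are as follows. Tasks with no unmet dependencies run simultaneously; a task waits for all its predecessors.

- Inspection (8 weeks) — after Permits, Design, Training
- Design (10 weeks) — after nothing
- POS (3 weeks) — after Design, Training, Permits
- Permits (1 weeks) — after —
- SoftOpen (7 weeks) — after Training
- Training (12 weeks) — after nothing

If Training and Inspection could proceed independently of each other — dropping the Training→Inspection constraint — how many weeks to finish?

Before: longest chain Training→Inspection = 12+8 = 20, finish 20.
Without Training→Inspection, Inspection's earliest start moves from 12 to 10.
After: Training→SoftOpen = 12+7 = 19 → 19 weeks.

19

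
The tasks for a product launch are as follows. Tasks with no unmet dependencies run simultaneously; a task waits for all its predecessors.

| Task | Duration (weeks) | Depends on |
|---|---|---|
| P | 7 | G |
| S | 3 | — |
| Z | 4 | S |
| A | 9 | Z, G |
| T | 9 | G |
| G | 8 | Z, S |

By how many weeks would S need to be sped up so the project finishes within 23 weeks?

Current finish: 24 weeks; target: 23.
S is on every critical path, so each week cut from S cuts the finish by one (this holds down to a finish of 22).
Need 24 − 23 = 1 week off S → S becomes 2 weeks, finish becomes 23.

1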